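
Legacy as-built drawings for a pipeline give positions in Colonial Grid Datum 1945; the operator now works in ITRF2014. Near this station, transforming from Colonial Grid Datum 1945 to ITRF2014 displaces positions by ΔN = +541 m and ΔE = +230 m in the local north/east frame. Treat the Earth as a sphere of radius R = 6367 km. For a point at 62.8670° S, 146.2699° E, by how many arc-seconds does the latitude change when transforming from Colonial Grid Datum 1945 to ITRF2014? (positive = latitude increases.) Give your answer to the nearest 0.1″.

Δφ = 17.5″

On a sphere of radius R, 1 rad of latitude = R, so Δφ = ΔN / R = 541.0 / 6367000 = 8.4969e-05 rad = 17.526″.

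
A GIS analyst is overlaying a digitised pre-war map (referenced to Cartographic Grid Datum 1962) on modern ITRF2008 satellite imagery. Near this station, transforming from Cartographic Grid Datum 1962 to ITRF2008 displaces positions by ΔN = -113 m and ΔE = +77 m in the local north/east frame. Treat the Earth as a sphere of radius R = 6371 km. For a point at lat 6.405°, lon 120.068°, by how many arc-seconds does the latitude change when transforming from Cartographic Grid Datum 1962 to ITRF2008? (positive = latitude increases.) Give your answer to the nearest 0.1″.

On a sphere of radius R, 1 rad of latitude = R, so Δφ = ΔN / R = -113.0 / 6371000 = -1.7737e-05 rad = -3.658″.

Δφ = -3.7″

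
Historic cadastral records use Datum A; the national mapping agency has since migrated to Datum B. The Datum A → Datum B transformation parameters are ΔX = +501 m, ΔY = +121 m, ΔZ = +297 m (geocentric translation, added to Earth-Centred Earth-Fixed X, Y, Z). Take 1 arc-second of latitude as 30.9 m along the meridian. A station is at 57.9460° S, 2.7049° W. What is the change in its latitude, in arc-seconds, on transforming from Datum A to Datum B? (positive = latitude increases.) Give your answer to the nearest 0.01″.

Δφ = 18.67″

sin φ = -0.847548, cos φ = 0.530718, sin λ = -0.047192, cos λ = 0.998886.
North component: ΔN = −sin φ cos λ·ΔX − sin φ sin λ·ΔY + cos φ·ΔZ = −(-0.847548)(0.998886)(501) − (-0.847548)(-0.047192)(121) + (0.530718)(297) = 576.93 m.
1° of latitude spans 3600 × 30.90 = 111240 m, so Δφ = 576.93 / 111240 × 3600 = 18.671″.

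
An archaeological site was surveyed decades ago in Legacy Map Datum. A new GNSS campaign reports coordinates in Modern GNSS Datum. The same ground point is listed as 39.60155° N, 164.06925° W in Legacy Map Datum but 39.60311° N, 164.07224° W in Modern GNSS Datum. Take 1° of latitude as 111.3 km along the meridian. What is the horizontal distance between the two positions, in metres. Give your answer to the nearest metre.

Δφ = 39.60311° − 39.60155° = +0.00156°; Δλ = -164.07224° − -164.06925° = -0.00299°.
ΔN = Δφ × 111300 = 173.6 m; ΔE = Δλ × 111300 × cos(39.60155°) = -0.00299 × 111300 × 0.770496 = -256.4 m.
Distance = √(ΔE² + ΔN²) = √((-256.4)² + 173.6²) = 309.7 m.

310 m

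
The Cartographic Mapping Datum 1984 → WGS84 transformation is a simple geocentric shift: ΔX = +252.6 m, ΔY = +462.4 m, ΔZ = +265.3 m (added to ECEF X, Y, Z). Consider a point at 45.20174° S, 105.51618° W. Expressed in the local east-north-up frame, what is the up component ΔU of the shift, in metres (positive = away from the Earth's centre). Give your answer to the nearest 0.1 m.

The local up (radial) axis is (cos φ cos λ, cos φ sin λ, sin φ), giving ΔU = -47.613 − 313.939 − 188.255 = -549.81 m.

ΔU = -549.8 m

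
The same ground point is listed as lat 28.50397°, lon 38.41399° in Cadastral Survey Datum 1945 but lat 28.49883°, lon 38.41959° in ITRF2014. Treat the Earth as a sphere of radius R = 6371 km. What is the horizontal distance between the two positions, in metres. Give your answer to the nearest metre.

791 m

Δφ = 28.49883° − 28.50397° = -0.00514°; Δλ = 38.41959° − 38.41399° = +0.00560°.
1° along a meridian = πR/180 = 111195 m.
ΔN = Δφ × 111195 = -571.5 m; ΔE = Δλ × 111195 × cos(28.50397°) = +0.00560 × 111195 × 0.878784 = 547.2 m.
Distance = √(ΔE² + ΔN²) = √(547.2² + (-571.5)²) = 791.3 m.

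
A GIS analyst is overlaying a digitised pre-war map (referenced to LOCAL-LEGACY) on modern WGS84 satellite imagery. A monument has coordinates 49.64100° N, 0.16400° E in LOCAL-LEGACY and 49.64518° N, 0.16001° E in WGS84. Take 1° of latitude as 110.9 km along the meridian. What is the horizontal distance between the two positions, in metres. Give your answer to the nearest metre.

545 m

Δφ = 49.64518° − 49.64100° = +0.00418°; Δλ = 0.16001° − 0.16400° = -0.00399°.
ΔN = Δφ × 110900 = 463.6 m; ΔE = Δλ × 110900 × cos(49.64100°) = -0.00399 × 110900 × 0.647575 = -286.5 m.
Distance = √(ΔE² + ΔN²) = √((-286.5)² + 463.6²) = 545.0 m.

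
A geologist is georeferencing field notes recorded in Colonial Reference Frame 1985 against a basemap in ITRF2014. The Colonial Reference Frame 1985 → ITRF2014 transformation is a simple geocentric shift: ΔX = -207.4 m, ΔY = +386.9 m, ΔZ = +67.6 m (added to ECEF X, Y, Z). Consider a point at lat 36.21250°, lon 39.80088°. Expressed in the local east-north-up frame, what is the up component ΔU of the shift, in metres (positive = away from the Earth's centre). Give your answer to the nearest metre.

At φ = 36.21250°, λ = 39.80088°: sin φ = 0.590782, cos φ = 0.806831, sin λ = 0.640121, cos λ = 0.768274.
ΔU = cos φ cos λ·ΔX + cos φ sin λ·ΔY + sin φ·ΔZ = (0.806831)(0.768274)(-207.4) + (0.806831)(0.640121)(386.9) + (0.590782)(67.6) = 111.20 m.

ΔU = 111 m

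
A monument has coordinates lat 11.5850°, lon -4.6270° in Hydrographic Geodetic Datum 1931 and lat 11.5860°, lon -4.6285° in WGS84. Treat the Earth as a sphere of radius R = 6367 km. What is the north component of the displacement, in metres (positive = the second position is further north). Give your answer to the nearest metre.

Δφ = 11.5860° − 11.5850° = +0.0010°; Δλ = -4.6285° − -4.6270° = -0.0015°.
1° along a meridian = πR/180 = 111125 m.
ΔN = Δφ × 111125 = 111.1 m; ΔE = Δλ × 111125 × cos(11.5850°) = -0.0015 × 111125 × 0.979628 = -163.3 m.

ΔN = 111 m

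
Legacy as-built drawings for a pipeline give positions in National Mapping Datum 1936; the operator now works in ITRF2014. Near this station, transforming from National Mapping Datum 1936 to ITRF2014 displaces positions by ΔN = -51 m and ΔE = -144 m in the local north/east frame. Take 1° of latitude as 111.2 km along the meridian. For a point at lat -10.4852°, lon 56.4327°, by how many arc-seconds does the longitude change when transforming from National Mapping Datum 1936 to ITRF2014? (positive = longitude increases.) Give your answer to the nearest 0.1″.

At latitude -10.4852°, cos φ = 0.983302.
1° of longitude at this latitude = 111.2 × cos φ = 109.34 km, so Δλ = -144.0 / 109343.2 = -0.0013170° = -4.741″.

Δλ = -4.7″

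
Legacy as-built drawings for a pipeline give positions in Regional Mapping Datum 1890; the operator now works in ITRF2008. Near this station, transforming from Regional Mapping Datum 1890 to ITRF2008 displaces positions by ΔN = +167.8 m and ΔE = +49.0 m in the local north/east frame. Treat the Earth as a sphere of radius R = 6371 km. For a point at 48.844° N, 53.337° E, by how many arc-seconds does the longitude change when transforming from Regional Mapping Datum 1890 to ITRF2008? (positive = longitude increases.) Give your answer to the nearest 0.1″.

At latitude 48.844°, cos φ = 0.658111.
One radian of longitude at latitude φ spans R cos φ, so Δλ = ΔE / (R cos φ) = 49.0 / (6371000 × 0.658111) = 1.1687e-05 rad = 2.411″.

Δλ = 2.4″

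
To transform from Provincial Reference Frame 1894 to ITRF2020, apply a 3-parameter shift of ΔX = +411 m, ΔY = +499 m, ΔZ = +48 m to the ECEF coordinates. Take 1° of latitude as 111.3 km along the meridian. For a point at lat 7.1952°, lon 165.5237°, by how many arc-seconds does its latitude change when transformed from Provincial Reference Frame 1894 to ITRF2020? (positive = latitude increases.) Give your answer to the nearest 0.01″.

Δφ = 2.65″

sin φ = 0.125250, cos φ = 0.992125, sin λ = 0.249980, cos λ = -0.968251.
North component: ΔN = −sin φ cos λ·ΔX − sin φ sin λ·ΔY + cos φ·ΔZ = −(0.125250)(-0.968251)(411) − (0.125250)(0.249980)(499) + (0.992125)(48) = 81.84 m.
1° of latitude spans 111300 m, so Δφ = 81.84 / 111300 × 3600 = 2.647″.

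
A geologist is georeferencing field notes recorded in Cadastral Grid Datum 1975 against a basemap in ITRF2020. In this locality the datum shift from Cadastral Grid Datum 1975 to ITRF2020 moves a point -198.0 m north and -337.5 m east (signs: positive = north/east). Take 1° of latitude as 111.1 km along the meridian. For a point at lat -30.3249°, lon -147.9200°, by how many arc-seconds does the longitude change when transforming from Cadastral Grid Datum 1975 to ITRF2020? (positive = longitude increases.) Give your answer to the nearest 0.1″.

At latitude -30.3249°, cos φ = 0.863176.
1° of longitude at this latitude = 111.1 × cos φ = 95.90 km, so Δλ = -337.5 / 95898.9 = -0.0035193° = -12.670″.

Δλ = -12.7″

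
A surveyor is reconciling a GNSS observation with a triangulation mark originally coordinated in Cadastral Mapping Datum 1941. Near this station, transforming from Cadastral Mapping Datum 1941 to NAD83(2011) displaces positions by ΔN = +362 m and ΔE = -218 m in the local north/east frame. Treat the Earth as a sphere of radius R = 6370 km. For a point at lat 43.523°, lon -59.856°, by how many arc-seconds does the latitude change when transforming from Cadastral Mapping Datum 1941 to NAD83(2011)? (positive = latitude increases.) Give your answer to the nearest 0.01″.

Δφ = 11.72″

On a sphere of radius R, 1 rad of latitude = R, so Δφ = ΔN / R = 362.0 / 6370000 = 5.6829e-05 rad = 11.722″.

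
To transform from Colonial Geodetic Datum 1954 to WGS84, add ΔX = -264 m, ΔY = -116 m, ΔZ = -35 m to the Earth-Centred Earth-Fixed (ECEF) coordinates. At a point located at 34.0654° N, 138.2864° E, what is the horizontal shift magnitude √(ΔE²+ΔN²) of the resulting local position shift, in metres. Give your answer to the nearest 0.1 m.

279.3 m

At φ = 34.0654°, λ = 138.2864°: sin φ = 0.560139, cos φ = 0.828399, sin λ = 0.665408, cos λ = -0.746480.
ΔE = −sin λ·ΔX + cos λ·ΔY = −(0.665408)·(-264) + (-0.746480)·(-116) = 262.26 m.
ΔN = −sin φ cos λ·ΔX − sin φ sin λ·ΔY + cos φ·ΔZ = −(0.560139)(-0.746480)(-264) − (0.560139)(0.665408)(-116) + (0.828399)(-35) = -96.15 m.
Horizontal magnitude = √(ΔE² + ΔN²) = √(262.26² + (-96.15)²) = 279.33 m.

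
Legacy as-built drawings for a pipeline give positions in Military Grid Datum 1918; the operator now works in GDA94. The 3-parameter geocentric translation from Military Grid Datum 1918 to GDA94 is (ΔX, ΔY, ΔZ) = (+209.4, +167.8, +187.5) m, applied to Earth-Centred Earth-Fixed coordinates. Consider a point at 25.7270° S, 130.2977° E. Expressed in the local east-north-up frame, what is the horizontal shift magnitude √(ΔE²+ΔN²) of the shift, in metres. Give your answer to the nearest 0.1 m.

At φ = -25.7270°, λ = 130.2977°: sin φ = -0.434084, cos φ = 0.900873, sin λ = 0.762694, cos λ = -0.646759.
ΔE = −sin λ·ΔX + cos λ·ΔY = −(0.762694)·(209.4) + (-0.646759)·(167.8) = -268.23 m.
ΔN = −sin φ cos λ·ΔX − sin φ sin λ·ΔY + cos φ·ΔZ = −(-0.434084)(-0.646759)(209.4) − (-0.434084)(0.762694)(167.8) + (0.900873)(187.5) = 165.68 m.
Horizontal magnitude = √(ΔE² + ΔN²) = √((-268.23)² + 165.68²) = 315.28 m.

315.3 m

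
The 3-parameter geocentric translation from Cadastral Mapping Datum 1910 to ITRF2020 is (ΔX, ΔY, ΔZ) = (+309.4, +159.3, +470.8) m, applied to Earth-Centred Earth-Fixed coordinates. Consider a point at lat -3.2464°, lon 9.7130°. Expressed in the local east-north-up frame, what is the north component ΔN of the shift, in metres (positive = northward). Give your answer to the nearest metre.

ΔN = 489 m

At φ = -3.2464°, λ = 9.7130°: sin φ = -0.056630, cos φ = 0.998395, sin λ = 0.168713, cos λ = 0.985665.
ΔN = −sin φ cos λ·ΔX − sin φ sin λ·ΔY + cos φ·ΔZ = −(-0.056630)(0.985665)(309.4) − (-0.056630)(0.168713)(159.3) + (0.998395)(470.8) = 488.84 m.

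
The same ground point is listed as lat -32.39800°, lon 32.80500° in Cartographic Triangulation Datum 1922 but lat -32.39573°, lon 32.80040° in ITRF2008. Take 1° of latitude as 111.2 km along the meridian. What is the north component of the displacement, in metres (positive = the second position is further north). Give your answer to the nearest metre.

Δφ = -32.39573° − -32.39800° = +0.00227°; Δλ = 32.80040° − 32.80500° = -0.00460°.
ΔN = Δφ × 111200 = 252.4 m; ΔE = Δλ × 111200 × cos(-32.39800°) = -0.00460 × 111200 × 0.844347 = -431.9 m.

ΔN = 252 m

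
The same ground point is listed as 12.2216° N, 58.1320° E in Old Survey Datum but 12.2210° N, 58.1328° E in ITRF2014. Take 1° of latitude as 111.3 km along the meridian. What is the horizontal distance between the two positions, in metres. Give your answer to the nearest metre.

110 m

Δφ = 12.2210° − 12.2216° = -0.0006°; Δλ = 58.1328° − 58.1320° = +0.0008°.
ΔN = Δφ × 111300 = -66.8 m; ΔE = Δλ × 111300 × cos(12.2216°) = +0.0008 × 111300 × 0.977336 = 87.0 m.
Distance = √(ΔE² + ΔN²) = √(87.0² + (-66.8)²) = 109.7 m.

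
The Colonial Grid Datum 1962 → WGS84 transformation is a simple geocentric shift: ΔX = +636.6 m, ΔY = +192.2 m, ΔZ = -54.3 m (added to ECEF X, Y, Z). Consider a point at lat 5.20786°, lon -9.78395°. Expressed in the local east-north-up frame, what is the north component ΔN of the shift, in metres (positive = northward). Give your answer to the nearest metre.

ΔN = -108 m

The local north axis is (−sin φ cos λ, −sin φ sin λ, cos φ), giving ΔN = -56.943 + 2.965 − 54.076 = -108.05 m.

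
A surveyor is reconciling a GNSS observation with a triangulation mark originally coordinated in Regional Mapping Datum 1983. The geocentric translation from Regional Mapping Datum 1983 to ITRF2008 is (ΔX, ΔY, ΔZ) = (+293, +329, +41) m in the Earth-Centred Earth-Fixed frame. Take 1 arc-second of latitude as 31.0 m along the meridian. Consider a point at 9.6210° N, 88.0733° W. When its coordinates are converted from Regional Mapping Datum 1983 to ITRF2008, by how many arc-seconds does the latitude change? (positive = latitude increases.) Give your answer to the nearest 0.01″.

sin φ = 0.167130, cos φ = 0.985935, sin λ = -0.999435, cos λ = 0.033621.
North component: ΔN = −sin φ cos λ·ΔX − sin φ sin λ·ΔY + cos φ·ΔZ = −(0.167130)(0.033621)(293) − (0.167130)(-0.999435)(329) + (0.985935)(41) = 93.73 m.
1° of latitude spans 3600 × 31.00 = 111600 m, so Δφ = 93.73 / 111600 × 3600 = 3.024″.

Δφ = 3.02″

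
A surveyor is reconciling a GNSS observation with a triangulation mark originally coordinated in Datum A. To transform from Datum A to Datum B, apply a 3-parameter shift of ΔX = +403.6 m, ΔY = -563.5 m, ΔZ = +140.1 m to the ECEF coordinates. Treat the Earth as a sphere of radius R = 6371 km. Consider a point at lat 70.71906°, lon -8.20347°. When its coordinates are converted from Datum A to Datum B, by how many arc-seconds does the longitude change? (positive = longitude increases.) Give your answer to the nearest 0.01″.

sin φ = 0.943911, cos φ = 0.330200, sin λ = -0.142689, cos λ = 0.989768.
East component: ΔE = −sin λ·ΔX + cos λ·ΔY = −(-0.142689)(403.6) + (0.989768)(-563.5) = -500.14 m.
1° of latitude spans πR/180 = 111195 m; at latitude φ, 1° of longitude spans that × cos φ = 36716.6 m, so Δλ = -500.14 / 36716.6 × 3600 = -49.038″.

Δλ = -49.04″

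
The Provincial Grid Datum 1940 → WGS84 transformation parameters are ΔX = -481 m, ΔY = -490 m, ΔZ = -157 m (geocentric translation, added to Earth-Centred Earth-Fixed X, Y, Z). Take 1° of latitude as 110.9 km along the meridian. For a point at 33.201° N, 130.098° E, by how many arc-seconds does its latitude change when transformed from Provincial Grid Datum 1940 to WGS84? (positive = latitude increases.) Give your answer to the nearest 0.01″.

sin φ = 0.547578, cos φ = 0.836755, sin λ = 0.764944, cos λ = -0.644097.
North component: ΔN = −sin φ cos λ·ΔX − sin φ sin λ·ΔY + cos φ·ΔZ = −(0.547578)(-0.644097)(-481) − (0.547578)(0.764944)(-490) + (0.836755)(-157) = -95.77 m.
1° of latitude spans 110900 m, so Δφ = -95.77 / 110900 × 3600 = -3.109″.

Δφ = -3.11″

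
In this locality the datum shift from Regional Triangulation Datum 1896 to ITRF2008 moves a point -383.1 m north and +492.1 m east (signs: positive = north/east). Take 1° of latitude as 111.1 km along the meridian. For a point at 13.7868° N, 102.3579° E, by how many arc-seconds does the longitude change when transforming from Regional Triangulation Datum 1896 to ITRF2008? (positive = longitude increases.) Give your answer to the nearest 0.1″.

Δλ = 16.4″

At latitude 13.7868°, cos φ = 0.971189.
1° of longitude at this latitude = 111.1 × cos φ = 107.90 km, so Δλ = 492.1 / 107899.1 = 0.0045607° = 16.419″.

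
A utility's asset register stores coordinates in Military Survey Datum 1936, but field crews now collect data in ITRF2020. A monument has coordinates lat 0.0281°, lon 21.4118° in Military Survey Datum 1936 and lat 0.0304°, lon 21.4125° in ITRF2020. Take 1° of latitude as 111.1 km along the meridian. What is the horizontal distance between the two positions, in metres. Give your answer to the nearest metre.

Δφ = 0.0304° − 0.0281° = +0.0023°; Δλ = 21.4125° − 21.4118° = +0.0007°.
ΔN = Δφ × 111100 = 255.5 m; ΔE = Δλ × 111100 × cos(0.0281°) = +0.0007 × 111100 × 1.000000 = 77.8 m.
Distance = √(ΔE² + ΔN²) = √(77.8² + 255.5²) = 267.1 m.

267 m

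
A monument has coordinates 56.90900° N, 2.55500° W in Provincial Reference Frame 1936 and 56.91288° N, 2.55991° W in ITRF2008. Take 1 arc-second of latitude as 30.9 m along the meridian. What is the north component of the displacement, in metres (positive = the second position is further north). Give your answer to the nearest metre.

ΔN = 432 m

Δφ = 56.91288° − 56.90900° = +0.00388°; Δλ = -2.55991° − -2.55500° = -0.00491°.
1° of latitude = 3600 × 30.90 = 111240 m.
ΔN = Δφ × 111240 = 431.6 m; ΔE = Δλ × 111240 × cos(56.90900°) = -0.00491 × 111240 × 0.545970 = -298.2 m.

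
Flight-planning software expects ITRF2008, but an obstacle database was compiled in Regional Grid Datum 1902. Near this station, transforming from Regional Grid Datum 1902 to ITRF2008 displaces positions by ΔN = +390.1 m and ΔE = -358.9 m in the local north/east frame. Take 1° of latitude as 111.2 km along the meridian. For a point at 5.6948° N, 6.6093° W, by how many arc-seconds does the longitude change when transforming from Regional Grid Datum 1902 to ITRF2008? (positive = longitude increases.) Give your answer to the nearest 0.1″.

At latitude 5.6948°, cos φ = 0.995065.
1° of longitude at this latitude = 111.2 × cos φ = 110.65 km, so Δλ = -358.9 / 110651.2 = -0.0032435° = -11.677″.

Δλ = -11.7″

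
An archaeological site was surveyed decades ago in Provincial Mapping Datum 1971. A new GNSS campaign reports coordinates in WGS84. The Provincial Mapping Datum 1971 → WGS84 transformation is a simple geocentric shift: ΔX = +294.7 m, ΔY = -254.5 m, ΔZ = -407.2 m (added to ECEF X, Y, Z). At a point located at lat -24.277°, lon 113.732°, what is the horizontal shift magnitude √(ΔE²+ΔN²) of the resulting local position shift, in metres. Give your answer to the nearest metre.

542 m

At φ = -24.277°, λ = 113.732°: sin φ = -0.411148, cos φ = 0.911568, sin λ = 0.915438, cos λ = -0.402459.
ΔE = −sin λ·ΔX + cos λ·ΔY = −(0.915438)·(294.7) + (-0.402459)·(-254.5) = -167.35 m.
ΔN = −sin φ cos λ·ΔX − sin φ sin λ·ΔY + cos φ·ΔZ = −(-0.411148)(-0.402459)(294.7) − (-0.411148)(0.915438)(-254.5) + (0.911568)(-407.2) = -515.74 m.
Horizontal magnitude = √(ΔE² + ΔN²) = √((-167.35)² + (-515.74)²) = 542.22 m.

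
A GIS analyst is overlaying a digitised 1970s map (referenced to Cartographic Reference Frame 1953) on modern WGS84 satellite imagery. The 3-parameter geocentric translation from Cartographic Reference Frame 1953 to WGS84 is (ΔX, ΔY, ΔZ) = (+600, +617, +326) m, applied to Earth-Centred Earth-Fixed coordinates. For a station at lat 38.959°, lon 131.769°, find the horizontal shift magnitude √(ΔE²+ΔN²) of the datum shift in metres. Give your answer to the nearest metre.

885 m

The local east axis at (φ, λ) is (−sin λ, cos λ, 0), so ΔE = −sin(131.769°)·600 + cos(131.769°)·617 = -858.50 m.
The local north axis is (−sin φ cos λ, −sin φ sin λ, cos φ), giving ΔN = 251.303 − 289.345 + 253.496 = 215.45 m.
Horizontal magnitude = √(ΔE² + ΔN²) = √((-858.50)² + 215.45²) = 885.13 m.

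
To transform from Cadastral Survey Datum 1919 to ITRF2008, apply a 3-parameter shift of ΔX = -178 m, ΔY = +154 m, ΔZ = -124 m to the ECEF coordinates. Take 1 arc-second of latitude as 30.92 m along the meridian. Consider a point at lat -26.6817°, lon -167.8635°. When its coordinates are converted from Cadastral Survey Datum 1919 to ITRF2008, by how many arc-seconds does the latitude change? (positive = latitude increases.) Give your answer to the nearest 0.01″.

sin φ = -0.449034, cos φ = 0.893515, sin λ = -0.210241, cos λ = -0.977650.
North component: ΔN = −sin φ cos λ·ΔX − sin φ sin λ·ΔY + cos φ·ΔZ = −(-0.449034)(-0.977650)(-178) − (-0.449034)(-0.210241)(154) + (0.893515)(-124) = -47.19 m.
1° of latitude spans 3600 × 30.92 = 111312 m, so Δφ = -47.19 / 111312 × 3600 = -1.526″.

Δφ = -1.53″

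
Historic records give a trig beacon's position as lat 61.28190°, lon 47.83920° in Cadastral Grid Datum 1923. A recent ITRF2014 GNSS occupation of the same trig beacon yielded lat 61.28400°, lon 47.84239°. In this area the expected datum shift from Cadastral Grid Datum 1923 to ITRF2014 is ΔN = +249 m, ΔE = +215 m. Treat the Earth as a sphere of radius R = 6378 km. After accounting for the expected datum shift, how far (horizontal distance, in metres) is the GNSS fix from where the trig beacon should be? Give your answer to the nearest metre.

47 m

Observed coordinate differences: Δφ = +0.00210°, Δλ = +0.00319°.
Converting to metres (1° lat = 111317 m, cos φ = 0.480501): observed ΔN = 233.8 m, observed ΔE = 170.6 m.
Subtracting the expected shift leaves a residual of 233.8 − (249) = -15.2 m north and 170.6 − (215) = -44.4 m east.
Residual distance = √((-15.2)² + (-44.4)²) = 46.9 m.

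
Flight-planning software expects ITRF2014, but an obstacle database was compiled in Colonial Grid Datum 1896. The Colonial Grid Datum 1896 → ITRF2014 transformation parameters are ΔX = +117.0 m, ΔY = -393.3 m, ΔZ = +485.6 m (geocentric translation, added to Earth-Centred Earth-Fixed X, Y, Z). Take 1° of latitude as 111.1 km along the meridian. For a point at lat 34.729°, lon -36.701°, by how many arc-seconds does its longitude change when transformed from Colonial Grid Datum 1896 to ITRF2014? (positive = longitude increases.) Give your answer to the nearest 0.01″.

sin φ = 0.569696, cos φ = 0.821856, sin λ = -0.597639, cos λ = 0.801765.
East component: ΔE = −sin λ·ΔX + cos λ·ΔY = −(-0.597639)(117.0) + (0.801765)(-393.3) = -245.41 m.
1° of latitude spans 111100 m; at latitude φ, 1° of longitude spans that × cos φ = 91308.2 m, so Δλ = -245.41 / 91308.2 × 3600 = -9.676″.

Δλ = -9.68″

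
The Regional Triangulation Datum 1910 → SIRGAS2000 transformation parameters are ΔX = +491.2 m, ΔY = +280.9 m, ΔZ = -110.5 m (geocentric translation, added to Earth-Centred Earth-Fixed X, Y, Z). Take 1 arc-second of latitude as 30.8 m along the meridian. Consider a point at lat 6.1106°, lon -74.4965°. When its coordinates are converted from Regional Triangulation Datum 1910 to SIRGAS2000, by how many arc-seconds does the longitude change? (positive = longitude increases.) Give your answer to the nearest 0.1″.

Δλ = 17.9″

sin φ = 0.106448, cos φ = 0.994318, sin λ = -0.963614, cos λ = 0.267297.
East component: ΔE = −sin λ·ΔX + cos λ·ΔY = −(-0.963614)(491.2) + (0.267297)(280.9) = 548.41 m.
1° of latitude spans 3600 × 30.80 = 110880 m; at latitude φ, 1° of longitude spans that × cos φ = 110250.0 m, so Δλ = 548.41 / 110250.0 × 3600 = 17.907″.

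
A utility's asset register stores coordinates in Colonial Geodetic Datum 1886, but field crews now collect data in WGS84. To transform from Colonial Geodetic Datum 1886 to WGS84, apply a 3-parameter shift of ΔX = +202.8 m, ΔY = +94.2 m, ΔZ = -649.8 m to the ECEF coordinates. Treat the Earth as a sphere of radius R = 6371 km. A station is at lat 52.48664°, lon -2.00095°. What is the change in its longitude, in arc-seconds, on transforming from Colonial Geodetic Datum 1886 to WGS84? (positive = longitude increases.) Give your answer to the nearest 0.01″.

sin φ = 0.793211, cos φ = 0.608946, sin λ = -0.034916, cos λ = 0.999390.
East component: ΔE = −sin λ·ΔX + cos λ·ΔY = −(-0.034916)(202.8) + (0.999390)(94.2) = 101.22 m.
1° of latitude spans πR/180 = 111195 m; at latitude φ, 1° of longitude spans that × cos φ = 67711.8 m, so Δλ = 101.22 / 67711.8 × 3600 = 5.382″.

Δλ = 5.38″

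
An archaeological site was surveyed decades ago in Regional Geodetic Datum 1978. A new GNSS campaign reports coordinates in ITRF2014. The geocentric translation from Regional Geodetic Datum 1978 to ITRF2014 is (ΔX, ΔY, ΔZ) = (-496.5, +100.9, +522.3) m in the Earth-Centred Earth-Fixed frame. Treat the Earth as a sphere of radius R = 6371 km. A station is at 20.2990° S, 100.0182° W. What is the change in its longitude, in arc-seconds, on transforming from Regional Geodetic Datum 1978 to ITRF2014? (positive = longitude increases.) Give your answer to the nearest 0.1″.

Δλ = -17.5″

sin φ = -0.346919, cos φ = 0.937895, sin λ = -0.984753, cos λ = -0.173961.
East component: ΔE = −sin λ·ΔX + cos λ·ΔY = −(-0.984753)(-496.5) + (-0.173961)(100.9) = -506.48 m.
1° of latitude spans πR/180 = 111195 m; at latitude φ, 1° of longitude spans that × cos φ = 104289.2 m, so Δλ = -506.48 / 104289.2 × 3600 = -17.483″.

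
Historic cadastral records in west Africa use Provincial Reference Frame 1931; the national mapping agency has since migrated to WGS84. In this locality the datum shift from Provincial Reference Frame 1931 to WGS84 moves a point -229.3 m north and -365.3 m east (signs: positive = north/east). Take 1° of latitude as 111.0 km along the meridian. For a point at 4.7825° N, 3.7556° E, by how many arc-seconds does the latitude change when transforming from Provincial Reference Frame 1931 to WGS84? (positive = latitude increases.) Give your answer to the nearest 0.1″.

1° of latitude = 111.0 km, so Δφ = -229.3 / 111000 = -0.0020658° = -7.437″.

Δφ = -7.4″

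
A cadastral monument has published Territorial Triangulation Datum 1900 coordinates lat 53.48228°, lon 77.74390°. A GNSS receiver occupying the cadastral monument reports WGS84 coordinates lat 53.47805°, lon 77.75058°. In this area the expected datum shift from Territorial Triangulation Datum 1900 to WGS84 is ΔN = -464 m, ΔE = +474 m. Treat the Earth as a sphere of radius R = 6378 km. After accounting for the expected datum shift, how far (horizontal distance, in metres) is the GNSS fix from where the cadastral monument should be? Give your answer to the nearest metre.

Observed coordinate differences: Δφ = -0.00423°, Δλ = +0.00668°.
Converting to metres (1° lat = 111317 m, cos φ = 0.595071): observed ΔN = -470.9 m, observed ΔE = 442.5 m.
Subtracting the expected shift leaves a residual of -470.9 − (-464) = -6.9 m north and 442.5 − (474) = -31.5 m east.
Residual distance = √((-6.9)² + (-31.5)²) = 32.2 m.

32 m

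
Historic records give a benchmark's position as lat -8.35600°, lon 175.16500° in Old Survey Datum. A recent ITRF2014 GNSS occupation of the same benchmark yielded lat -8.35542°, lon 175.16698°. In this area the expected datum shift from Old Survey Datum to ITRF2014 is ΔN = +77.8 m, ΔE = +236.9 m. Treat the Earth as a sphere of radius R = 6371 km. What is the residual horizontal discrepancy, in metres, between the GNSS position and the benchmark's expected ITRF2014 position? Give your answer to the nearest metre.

23 m

Observed coordinate differences: Δφ = +0.00058°, Δλ = +0.00198°.
Converting to metres (1° lat = 111195 m, cos φ = 0.989384): observed ΔN = 64.5 m, observed ΔE = 217.8 m.
Subtracting the expected shift leaves a residual of 64.5 − (77.8) = -13.3 m north and 217.8 − (236.9) = -19.1 m east.
Residual distance = √((-13.3)² + (-19.1)²) = 23.3 m.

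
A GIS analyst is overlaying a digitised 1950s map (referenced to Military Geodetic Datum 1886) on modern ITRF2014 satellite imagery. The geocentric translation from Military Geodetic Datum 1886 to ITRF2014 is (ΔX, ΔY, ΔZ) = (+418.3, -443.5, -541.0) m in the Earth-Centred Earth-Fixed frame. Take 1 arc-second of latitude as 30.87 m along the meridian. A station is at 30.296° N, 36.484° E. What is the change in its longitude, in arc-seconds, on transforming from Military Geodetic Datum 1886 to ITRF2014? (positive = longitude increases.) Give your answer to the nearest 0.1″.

sin φ = 0.504467, cos φ = 0.863431, sin λ = 0.594598, cos λ = 0.804023.
East component: ΔE = −sin λ·ΔX + cos λ·ΔY = −(0.594598)(418.3) + (0.804023)(-443.5) = -605.30 m.
1° of latitude spans 3600 × 30.87 = 111132 m; at latitude φ, 1° of longitude spans that × cos φ = 95954.8 m, so Δλ = -605.30 / 95954.8 × 3600 = -22.710″.

Δλ = -22.7″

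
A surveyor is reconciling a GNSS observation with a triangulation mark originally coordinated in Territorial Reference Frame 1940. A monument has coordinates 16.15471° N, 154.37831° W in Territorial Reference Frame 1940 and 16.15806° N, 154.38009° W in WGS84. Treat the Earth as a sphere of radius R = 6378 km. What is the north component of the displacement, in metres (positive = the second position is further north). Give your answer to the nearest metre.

Δφ = 16.15806° − 16.15471° = +0.00335°; Δλ = -154.38009° − -154.37831° = -0.00178°.
1° along a meridian = πR/180 = 111317 m.
ΔN = Δφ × 111317 = 372.9 m; ΔE = Δλ × 111317 × cos(16.15471°) = -0.00178 × 111317 × 0.960514 = -190.3 m.

ΔN = 373 m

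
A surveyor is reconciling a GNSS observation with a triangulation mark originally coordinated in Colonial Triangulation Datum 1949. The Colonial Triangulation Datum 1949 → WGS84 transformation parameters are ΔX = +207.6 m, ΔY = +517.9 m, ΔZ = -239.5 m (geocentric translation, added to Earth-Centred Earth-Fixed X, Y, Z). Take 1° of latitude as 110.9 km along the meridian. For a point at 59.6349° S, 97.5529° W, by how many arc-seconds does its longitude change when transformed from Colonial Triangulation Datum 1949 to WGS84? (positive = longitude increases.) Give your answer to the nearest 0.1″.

Δλ = 8.8″

sin φ = -0.862822, cos φ = 0.505508, sin λ = -0.991324, cos λ = -0.131442.
East component: ΔE = −sin λ·ΔX + cos λ·ΔY = −(-0.991324)(207.6) + (-0.131442)(517.9) = 137.73 m.
1° of latitude spans 110900 m; at latitude φ, 1° of longitude spans that × cos φ = 56060.9 m, so Δλ = 137.73 / 56060.9 × 3600 = 8.844″.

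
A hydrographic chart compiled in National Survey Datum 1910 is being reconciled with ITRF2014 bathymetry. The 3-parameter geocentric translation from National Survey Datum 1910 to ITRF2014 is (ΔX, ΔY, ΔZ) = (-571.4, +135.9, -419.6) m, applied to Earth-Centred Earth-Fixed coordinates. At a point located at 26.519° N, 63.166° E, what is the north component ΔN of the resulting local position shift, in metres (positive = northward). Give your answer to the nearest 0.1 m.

ΔN = -314.4 m

The local north axis is (−sin φ cos λ, −sin φ sin λ, cos φ), giving ΔN = 115.166 − 54.145 − 375.452 = -314.43 m.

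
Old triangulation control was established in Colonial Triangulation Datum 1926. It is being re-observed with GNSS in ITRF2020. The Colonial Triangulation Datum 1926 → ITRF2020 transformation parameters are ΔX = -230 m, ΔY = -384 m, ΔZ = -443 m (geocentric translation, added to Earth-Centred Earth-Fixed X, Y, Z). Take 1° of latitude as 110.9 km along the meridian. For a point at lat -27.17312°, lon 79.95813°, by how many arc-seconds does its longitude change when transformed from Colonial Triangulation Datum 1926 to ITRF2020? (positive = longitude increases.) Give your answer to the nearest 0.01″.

sin φ = -0.456681, cos φ = 0.889631, sin λ = 0.984681, cos λ = 0.174368.
East component: ΔE = −sin λ·ΔX + cos λ·ΔY = −(0.984681)(-230) + (0.174368)(-384) = 159.52 m.
1° of latitude spans 110900 m; at latitude φ, 1° of longitude spans that × cos φ = 98660.0 m, so Δλ = 159.52 / 98660.0 × 3600 = 5.821″.

Δλ = 5.82″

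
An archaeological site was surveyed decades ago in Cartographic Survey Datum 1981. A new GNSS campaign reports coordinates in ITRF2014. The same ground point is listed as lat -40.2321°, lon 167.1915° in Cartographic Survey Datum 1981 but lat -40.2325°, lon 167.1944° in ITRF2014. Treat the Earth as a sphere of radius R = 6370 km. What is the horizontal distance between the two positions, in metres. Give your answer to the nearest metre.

250 m

Δφ = -40.2325° − -40.2321° = -0.0004°; Δλ = 167.1944° − 167.1915° = +0.0029°.
1° along a meridian = πR/180 = 111177 m.
ΔN = Δφ × 111177 = -44.5 m; ΔE = Δλ × 111177 × cos(-40.2321°) = +0.0029 × 111177 × 0.763434 = 246.1 m.
Distance = √(ΔE² + ΔN²) = √(246.1² + (-44.5)²) = 250.1 m.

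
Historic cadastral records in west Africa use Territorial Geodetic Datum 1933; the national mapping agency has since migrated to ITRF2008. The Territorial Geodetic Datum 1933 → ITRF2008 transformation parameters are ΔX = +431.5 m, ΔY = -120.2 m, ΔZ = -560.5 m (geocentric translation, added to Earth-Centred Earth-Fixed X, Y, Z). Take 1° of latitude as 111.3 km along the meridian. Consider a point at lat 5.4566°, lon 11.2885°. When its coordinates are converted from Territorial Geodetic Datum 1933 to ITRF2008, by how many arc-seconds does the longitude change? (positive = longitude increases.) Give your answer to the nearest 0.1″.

sin φ = 0.095092, cos φ = 0.995469, sin λ = 0.195749, cos λ = 0.980654.
East component: ΔE = −sin λ·ΔX + cos λ·ΔY = −(0.195749)(431.5) + (0.980654)(-120.2) = -202.34 m.
1° of latitude spans 111300 m; at latitude φ, 1° of longitude spans that × cos φ = 110795.6 m, so Δλ = -202.34 / 110795.6 × 3600 = -6.574″.

Δλ = -6.6″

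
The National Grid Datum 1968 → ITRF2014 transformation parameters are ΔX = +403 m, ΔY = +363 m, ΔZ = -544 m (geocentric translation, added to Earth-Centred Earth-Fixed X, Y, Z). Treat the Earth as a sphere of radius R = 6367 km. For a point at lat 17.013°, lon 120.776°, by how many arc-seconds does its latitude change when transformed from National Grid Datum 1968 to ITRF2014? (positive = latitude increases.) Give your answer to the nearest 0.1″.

sin φ = 0.292589, cos φ = 0.956238, sin λ = 0.859174, cos λ = -0.511683.
North component: ΔN = −sin φ cos λ·ΔX − sin φ sin λ·ΔY + cos φ·ΔZ = −(0.292589)(-0.511683)(403) − (0.292589)(0.859174)(363) + (0.956238)(-544) = -551.11 m.
1° of latitude spans πR/180 = 111125 m, so Δφ = -551.11 / 111125 × 3600 = -17.854″.

Δφ = -17.9″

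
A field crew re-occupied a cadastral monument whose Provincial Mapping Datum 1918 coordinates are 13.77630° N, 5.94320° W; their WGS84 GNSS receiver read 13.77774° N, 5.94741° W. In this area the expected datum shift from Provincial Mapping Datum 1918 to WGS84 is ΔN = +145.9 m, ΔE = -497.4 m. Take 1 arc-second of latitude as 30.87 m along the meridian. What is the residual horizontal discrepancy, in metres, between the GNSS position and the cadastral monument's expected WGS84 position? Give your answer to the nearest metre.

Observed coordinate differences: Δφ = +0.00144°, Δλ = -0.00421°.
Converting to metres (1° lat = 111132 m, cos φ = 0.971233): observed ΔN = 160.0 m, observed ΔE = -454.4 m.
Subtracting the expected shift leaves a residual of 160.0 − (145.9) = 14.1 m north and -454.4 − (-497.4) = 43.0 m east.
Residual distance = √(14.1² + 43.0²) = 45.3 m.

45 m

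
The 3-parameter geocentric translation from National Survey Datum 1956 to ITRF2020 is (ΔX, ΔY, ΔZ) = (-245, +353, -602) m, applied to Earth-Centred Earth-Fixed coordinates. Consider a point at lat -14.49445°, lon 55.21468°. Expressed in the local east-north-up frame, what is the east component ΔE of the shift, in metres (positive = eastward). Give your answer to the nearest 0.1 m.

At φ = -14.49445°, λ = 55.21468°: sin φ = -0.250286, cos φ = 0.968172, sin λ = 0.821295, cos λ = 0.570503.
ΔE = −sin λ·ΔX + cos λ·ΔY = −(0.821295)·(-245) + (0.570503)·(353) = 402.60 m.

ΔE = 402.6 m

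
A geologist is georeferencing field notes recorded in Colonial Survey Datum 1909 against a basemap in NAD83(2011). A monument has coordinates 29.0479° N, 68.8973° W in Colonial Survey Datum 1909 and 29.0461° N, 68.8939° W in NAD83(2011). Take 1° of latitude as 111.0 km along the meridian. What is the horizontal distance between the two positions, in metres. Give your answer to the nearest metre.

Δφ = 29.0461° − 29.0479° = -0.0018°; Δλ = -68.8939° − -68.8973° = +0.0034°.
ΔN = Δφ × 111000 = -199.8 m; ΔE = Δλ × 111000 × cos(29.0479°) = +0.0034 × 111000 × 0.874214 = 329.9 m.
Distance = √(ΔE² + ΔN²) = √(329.9² + (-199.8)²) = 385.7 m.

386 m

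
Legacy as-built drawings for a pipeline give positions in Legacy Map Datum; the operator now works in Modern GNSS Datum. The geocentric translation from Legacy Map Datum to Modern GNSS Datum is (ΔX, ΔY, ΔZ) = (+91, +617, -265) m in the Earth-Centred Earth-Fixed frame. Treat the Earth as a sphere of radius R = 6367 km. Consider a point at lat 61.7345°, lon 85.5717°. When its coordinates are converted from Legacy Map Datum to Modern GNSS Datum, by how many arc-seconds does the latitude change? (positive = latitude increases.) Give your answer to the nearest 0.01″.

Δφ = -21.82″

sin φ = 0.880763, cos φ = 0.473558, sin λ = 0.997015, cos λ = 0.077211.
North component: ΔN = −sin φ cos λ·ΔX − sin φ sin λ·ΔY + cos φ·ΔZ = −(0.880763)(0.077211)(91) − (0.880763)(0.997015)(617) + (0.473558)(-265) = -673.49 m.
1° of latitude spans πR/180 = 111125 m, so Δφ = -673.49 / 111125 × 3600 = -21.818″.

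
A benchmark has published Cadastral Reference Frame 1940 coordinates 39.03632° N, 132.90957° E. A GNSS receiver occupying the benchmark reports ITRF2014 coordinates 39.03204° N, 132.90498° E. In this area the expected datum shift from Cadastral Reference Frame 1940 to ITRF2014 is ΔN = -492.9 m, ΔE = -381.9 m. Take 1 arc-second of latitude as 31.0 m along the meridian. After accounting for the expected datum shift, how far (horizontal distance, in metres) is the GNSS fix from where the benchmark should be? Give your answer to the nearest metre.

22 m

Observed coordinate differences: Δφ = -0.00428°, Δλ = -0.00459°.
Converting to metres (1° lat = 111600 m, cos φ = 0.776747): observed ΔN = -477.6 m, observed ΔE = -397.9 m.
Subtracting the expected shift leaves a residual of -477.6 − (-492.9) = 15.3 m north and -397.9 − (-381.9) = -16.0 m east.
Residual distance = √(15.3² + (-16.0)²) = 22.1 m.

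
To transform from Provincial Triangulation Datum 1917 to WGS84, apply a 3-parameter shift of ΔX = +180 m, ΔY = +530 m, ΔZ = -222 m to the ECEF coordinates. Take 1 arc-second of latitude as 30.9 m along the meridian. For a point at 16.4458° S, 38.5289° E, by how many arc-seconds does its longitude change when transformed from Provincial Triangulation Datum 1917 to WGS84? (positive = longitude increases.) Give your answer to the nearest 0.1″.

Δλ = 10.2″

sin φ = -0.283108, cos φ = 0.959088, sin λ = 0.622909, cos λ = 0.782294.
East component: ΔE = −sin λ·ΔX + cos λ·ΔY = −(0.622909)(180) + (0.782294)(530) = 302.49 m.
1° of latitude spans 3600 × 30.90 = 111240 m; at latitude φ, 1° of longitude spans that × cos φ = 106688.9 m, so Δλ = 302.49 / 106688.9 × 3600 = 10.207″.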